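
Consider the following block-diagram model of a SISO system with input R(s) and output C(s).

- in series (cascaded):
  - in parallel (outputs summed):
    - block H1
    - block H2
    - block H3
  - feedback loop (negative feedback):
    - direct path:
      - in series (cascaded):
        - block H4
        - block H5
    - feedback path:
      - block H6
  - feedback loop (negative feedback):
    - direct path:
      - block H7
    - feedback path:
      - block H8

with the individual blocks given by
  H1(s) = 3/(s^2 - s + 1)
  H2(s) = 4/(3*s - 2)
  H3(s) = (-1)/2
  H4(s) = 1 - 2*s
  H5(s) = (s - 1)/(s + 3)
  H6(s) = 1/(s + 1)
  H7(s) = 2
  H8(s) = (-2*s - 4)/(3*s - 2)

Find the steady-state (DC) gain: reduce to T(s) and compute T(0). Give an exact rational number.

Step 1. parallel reduction of H1, H2, H3, giving (-3*s^3 + 13*s^2 + 5*s - 2)/(6*s^3 - 10*s^2 + 10*s - 4)
Step 2. multiply H4, H5 (series), giving (-2*s^2 + 3*s - 1)/(s + 3)
Step 3. collapse the loop ((H4*H5) forward, H6 return), giving (2*s^3 - s^2 - 2*s + 1)/(s^2 - 7*s - 2)
Step 4. close the feedback loop around H7, H8, giving (4 - 6*s)/(s + 10)
Step 5. combine (H1+H2+H3), [(H4*H5)/(1+(H4*H5)*H6)], [H7/(1+H7*H8)] in series, giving (6*s^6 - 29*s^5 - 3*s^4 + 38*s^3 - 5*s^2 - 9*s + 2)/(s^5 + 2*s^4 - 74*s^3 + 55*s^2 - 52*s - 20)
That last expression is T(s); at s = 0 only the constant terms survive, so T(0) = 2/(-20) = -1/10.

Answer: -1/10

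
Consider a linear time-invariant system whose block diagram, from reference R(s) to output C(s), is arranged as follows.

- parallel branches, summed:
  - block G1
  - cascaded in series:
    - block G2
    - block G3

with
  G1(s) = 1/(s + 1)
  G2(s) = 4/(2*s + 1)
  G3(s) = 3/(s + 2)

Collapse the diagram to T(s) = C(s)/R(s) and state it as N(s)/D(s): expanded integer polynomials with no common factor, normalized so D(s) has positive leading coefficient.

Reducing step by step:

Step 1: cascade G2, G3 -> 12/(2*s^2 + 5*s + 2)
Step 2: combine G1, (G2*G3) in parallel: this yields T(s), and no further normalization is needed

Answer: (2*s^2 + 17*s + 14)/(2*s^3 + 7*s^2 + 7*s + 2)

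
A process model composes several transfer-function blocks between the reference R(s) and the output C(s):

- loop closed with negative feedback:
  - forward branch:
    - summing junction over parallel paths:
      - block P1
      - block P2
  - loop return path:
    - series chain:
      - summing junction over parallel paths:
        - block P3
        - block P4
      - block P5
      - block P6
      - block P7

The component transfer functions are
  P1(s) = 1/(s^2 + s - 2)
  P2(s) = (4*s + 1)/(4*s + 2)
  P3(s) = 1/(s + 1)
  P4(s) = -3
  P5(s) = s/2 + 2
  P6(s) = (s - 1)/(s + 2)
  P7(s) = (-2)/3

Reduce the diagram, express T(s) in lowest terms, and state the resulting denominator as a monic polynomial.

First reduce the diagram to T(s).

(1) reduce the parallel group P1, P2 = (4*s^3 + 5*s^2 - 3*s)/(4*s^3 + 6*s^2 - 6*s - 4)
(2) add P3, P4 (parallel) = (-3*s - 2)/(s + 1)
(3) combine (P3+P4), P5, P6, P7 in series = (3*s^3 + 11*s^2 - 6*s - 8)/(3*s^2 + 9*s + 6)
(4) collapse the loop ((P1+P2) forward, ((P3+P4)*P5*P6*P7) return) = (12*s^5 + 51*s^4 + 60*s^3 + 3*s^2 - 18*s)/(12*s^6 + 71*s^5 + 76*s^4 - 35*s^3 - 52*s^2 - 48*s - 24)
The result of step 4 is T(s) in lowest terms. Its denominator has leading coefficient 12; dividing the denominator through by 12 makes it monic.

Answer: s^6 + 71*s^5/12 + 19*s^4/3 - 35*s^3/12 - 13*s^2/3 - 4*s - 2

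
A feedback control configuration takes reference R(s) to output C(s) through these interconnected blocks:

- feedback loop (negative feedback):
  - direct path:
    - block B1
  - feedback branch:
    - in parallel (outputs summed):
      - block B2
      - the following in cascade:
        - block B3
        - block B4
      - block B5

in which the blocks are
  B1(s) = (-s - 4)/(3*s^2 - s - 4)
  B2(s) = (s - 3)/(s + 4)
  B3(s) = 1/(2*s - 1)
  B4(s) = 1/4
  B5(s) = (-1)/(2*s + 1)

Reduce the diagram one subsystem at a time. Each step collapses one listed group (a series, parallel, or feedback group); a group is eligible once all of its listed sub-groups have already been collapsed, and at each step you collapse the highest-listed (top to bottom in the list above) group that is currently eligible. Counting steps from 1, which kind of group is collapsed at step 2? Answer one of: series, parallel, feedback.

[1] combine B3, B4 in series
[2] reduce the parallel group B2, (B3*B4), B5
[3] close the feedback loop around B1, (B2+(B3*B4)+B5)
So the answer for step 2 is parallel.

Final answer: parallel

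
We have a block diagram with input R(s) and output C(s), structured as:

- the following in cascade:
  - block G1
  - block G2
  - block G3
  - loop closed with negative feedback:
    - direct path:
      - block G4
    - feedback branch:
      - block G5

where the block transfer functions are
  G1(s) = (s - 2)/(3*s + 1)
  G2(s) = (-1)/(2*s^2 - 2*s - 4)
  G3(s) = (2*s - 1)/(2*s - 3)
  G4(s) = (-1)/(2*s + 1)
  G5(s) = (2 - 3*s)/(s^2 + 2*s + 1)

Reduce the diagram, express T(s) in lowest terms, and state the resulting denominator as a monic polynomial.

Step 1: collapse the loop (G4 forward, G5 return) -> (-s^2 - 2*s - 1)/(2*s^3 + 5*s^2 + 7*s - 1)
Step 2: reduce the series chain G1, G2, G3, [G4/(1+G4*G5)] -> (2*s^2 + s - 1)/(24*s^5 + 32*s^4 + 2*s^3 - 140*s^2 - 28*s + 6)
That last expression is T(s), already simplified. Scaling its denominator by 1/24 (the reciprocal of the leading coefficient) yields the monic denominator.

Hence the answer: s^5 + 4*s^4/3 + s^3/12 - 35*s^2/6 - 7*s/6 + 1/4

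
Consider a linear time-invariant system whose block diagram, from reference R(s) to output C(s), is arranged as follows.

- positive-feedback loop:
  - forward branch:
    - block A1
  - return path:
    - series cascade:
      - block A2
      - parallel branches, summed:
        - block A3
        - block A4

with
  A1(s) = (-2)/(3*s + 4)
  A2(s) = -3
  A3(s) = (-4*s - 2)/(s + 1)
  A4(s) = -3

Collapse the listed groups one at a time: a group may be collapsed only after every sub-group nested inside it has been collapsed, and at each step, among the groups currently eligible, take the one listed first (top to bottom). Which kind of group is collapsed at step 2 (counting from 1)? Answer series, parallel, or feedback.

Answer: series

Working:
(1) sum the parallel branches A3, A4
(2) cascade A2, (A3+A4)
(3) feedback reduction of A1, (A2*(A3+A4))
At step 2 the group reduced is series.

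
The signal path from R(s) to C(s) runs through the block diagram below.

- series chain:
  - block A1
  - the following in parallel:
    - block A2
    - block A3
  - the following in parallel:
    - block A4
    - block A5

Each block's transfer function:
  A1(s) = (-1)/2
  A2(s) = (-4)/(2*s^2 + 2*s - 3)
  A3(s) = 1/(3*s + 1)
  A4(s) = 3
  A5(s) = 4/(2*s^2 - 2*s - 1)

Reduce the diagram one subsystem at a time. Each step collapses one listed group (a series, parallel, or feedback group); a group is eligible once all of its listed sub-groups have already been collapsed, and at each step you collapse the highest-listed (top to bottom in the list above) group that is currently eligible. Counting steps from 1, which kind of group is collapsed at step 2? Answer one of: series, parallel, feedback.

(1) combine A2, A3 in parallel
(2) add A4, A5 (parallel)
(3) reduce the series chain A1, (A2+A3), (A4+A5)
So the answer for step 2 is parallel.

Answer: parallel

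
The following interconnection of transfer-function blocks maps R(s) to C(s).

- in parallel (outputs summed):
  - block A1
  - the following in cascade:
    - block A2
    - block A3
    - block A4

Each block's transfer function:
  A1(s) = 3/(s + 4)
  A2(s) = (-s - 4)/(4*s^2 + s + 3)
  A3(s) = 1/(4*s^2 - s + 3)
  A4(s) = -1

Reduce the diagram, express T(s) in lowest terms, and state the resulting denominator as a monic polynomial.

Reducing step by step:

Step 1 - cascade A2, A3, A4 gives (s + 4)/(16*s^4 + 23*s^2 + 9)
Step 2 - sum the parallel branches A1, (A2*A3*A4) gives (48*s^4 + 70*s^2 + 8*s + 43)/(16*s^5 + 64*s^4 + 23*s^3 + 92*s^2 + 9*s + 36)
No further cancellation is possible in the step-2 result, so that is T(s). Its denominator becomes monic after dividing by the leading coefficient 16.

Answer: s^5 + 4*s^4 + 23*s^3/16 + 23*s^2/4 + 9*s/16 + 9/4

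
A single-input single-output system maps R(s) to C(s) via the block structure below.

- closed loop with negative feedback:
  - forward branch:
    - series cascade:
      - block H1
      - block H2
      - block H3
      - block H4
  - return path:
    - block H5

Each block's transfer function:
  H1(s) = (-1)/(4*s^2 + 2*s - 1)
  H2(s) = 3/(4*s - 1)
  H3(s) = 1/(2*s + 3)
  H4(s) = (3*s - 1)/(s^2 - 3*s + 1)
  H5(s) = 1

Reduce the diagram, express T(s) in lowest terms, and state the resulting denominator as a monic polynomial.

First reduce the diagram to T(s).

[1] combine H1, H2, H3, H4 in series -> (3 - 9*s)/(32*s^6 - 40*s^5 - 136*s^4 + 40*s^3 + 51*s^2 - 25*s + 3)
[2] reduce the feedback loop with forward (H1*H2*H3*H4) and return H5 -> (3 - 9*s)/(32*s^6 - 40*s^5 - 136*s^4 + 40*s^3 + 51*s^2 - 34*s + 6)
The result of step 2 is T(s) in lowest terms. Its denominator has leading coefficient 32; dividing the denominator through by 32 makes it monic.

Answer: s^6 - 5*s^5/4 - 17*s^4/4 + 5*s^3/4 + 51*s^2/32 - 17*s/16 + 3/16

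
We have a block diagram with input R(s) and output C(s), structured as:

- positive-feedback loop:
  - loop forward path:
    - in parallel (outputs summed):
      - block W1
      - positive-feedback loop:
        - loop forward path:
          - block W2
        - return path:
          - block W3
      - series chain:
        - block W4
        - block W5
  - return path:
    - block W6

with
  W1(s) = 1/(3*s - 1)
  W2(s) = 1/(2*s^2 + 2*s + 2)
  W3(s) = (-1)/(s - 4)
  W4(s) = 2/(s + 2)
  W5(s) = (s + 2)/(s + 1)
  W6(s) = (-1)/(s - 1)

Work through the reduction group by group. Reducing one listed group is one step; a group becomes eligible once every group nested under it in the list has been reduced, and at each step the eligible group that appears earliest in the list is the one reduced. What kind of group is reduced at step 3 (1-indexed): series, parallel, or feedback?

The answer is parallel.

Reasoning:
[1] apply the feedback formula to W2, W3
[2] combine W4, W5 in series
[3] reduce the parallel group W1, [W2/(1-W2*W3)], (W4*W5)
[4] apply the feedback formula to (W1+[W2/(1-W2*W3)]+(W4*W5)), W6
So the answer for step 3 is parallel.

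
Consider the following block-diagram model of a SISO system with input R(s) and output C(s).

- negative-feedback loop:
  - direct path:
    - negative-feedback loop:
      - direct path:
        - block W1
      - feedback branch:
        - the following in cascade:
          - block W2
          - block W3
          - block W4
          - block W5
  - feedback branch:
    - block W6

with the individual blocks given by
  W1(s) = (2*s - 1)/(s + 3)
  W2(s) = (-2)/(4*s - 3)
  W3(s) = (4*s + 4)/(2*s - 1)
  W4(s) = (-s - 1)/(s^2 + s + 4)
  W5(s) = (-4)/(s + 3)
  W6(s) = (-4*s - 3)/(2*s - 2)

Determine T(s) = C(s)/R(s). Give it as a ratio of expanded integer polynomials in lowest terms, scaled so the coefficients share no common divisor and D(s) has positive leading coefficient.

Reducing step by step:

Step 1 - cascade W2, W3, W4, W5, giving (-32*s^2 - 64*s - 32)/(8*s^5 + 22*s^4 + 19*s^3 + 38*s^2 - 99*s + 36)
Step 2 - close the feedback loop around W1, (W2*W3*W4*W5), giving (8*s^5 + 22*s^4 + 19*s^3 + 38*s^2 - 99*s + 36)/(4*s^5 + 25*s^4 + 55*s^3 + 43*s^2 - 19*s - 140)
Step 3 - reduce the feedback loop with forward [W1/(1+W1*(W2*W3*W4*W5))] and return W6: this yields T(s), and no further normalization is needed

Answer: (-16*s^6 - 28*s^5 + 6*s^4 - 38*s^3 + 274*s^2 - 270*s + 72)/(24*s^6 + 70*s^5 + 82*s^4 + 233*s^3 - 158*s^2 + 89*s - 172)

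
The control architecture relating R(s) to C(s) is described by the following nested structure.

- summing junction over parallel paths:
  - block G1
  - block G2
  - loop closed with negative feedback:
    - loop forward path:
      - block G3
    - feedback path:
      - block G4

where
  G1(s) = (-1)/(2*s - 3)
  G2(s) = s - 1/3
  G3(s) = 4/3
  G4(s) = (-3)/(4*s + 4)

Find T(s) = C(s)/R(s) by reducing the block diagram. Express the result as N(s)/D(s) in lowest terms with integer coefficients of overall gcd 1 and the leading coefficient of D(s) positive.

First reduce the diagram to T(s).

Step 1: feedback reduction of G3, G4 gives (4*s + 4)/(3*s)
Step 2: combine G1, G2, [G3/(1+G3*G4)] in parallel; the result is T(s) itself (integer coefficients, no common factor, positive leading denominator coefficient)

Answer: (6*s^3 - 3*s^2 - 4*s - 12)/(6*s^2 - 9*s)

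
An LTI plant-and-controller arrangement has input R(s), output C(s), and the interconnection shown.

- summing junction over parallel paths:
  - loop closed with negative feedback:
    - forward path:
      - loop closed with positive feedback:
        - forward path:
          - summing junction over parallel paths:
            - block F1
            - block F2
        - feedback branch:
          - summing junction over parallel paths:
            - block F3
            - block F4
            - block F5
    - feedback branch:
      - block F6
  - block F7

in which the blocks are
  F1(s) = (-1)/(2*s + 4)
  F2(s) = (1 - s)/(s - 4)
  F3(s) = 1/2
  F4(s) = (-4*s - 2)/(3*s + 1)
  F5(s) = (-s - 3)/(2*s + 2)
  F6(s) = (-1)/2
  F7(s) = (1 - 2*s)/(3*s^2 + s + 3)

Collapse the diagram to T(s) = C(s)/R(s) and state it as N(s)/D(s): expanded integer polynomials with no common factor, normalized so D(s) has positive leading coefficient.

The answer is (-36*s^6 - 118*s^5 + 94*s^4 + 313*s^3 + 108*s^2 + 135*s + 56)/(6*s^6 - 151*s^5 - 453*s^4 - 406*s^3 - 423*s^2 - 109*s + 24).

Reasoning:
Step 1. parallel reduction of F1, F2: (-2*s^2 - 3*s + 8)/(2*s^2 - 4*s - 16)
Step 2. add F3, F4, F5 (parallel): (-4*s^2 - 9*s - 3)/(3*s^2 + 4*s + 1)
Step 3. feedback reduction of (F1+F2), (F3+F4+F5): (6*s^4 + 17*s^3 - 10*s^2 - 29*s - 8)/(2*s^4 + 34*s^3 + 63*s^2 + 5*s - 8)
Step 4. collapse the loop ([(F1+F2)/(1-(F1+F2)*(F3+F4+F5))] forward, F6 return): (-12*s^4 - 34*s^3 + 20*s^2 + 58*s + 16)/(2*s^4 - 51*s^3 - 136*s^2 - 39*s + 8)
Step 5. sum the parallel branches [[(F1+F2)/(1-(F1+F2)*(F3+F4+F5))]/(1+[(F1+F2)/(1-(F1+F2)*(F3+F4+F5))]*F6)], F7; the result is T(s) itself (integer coefficients, no common factor, positive leading denominator coefficient)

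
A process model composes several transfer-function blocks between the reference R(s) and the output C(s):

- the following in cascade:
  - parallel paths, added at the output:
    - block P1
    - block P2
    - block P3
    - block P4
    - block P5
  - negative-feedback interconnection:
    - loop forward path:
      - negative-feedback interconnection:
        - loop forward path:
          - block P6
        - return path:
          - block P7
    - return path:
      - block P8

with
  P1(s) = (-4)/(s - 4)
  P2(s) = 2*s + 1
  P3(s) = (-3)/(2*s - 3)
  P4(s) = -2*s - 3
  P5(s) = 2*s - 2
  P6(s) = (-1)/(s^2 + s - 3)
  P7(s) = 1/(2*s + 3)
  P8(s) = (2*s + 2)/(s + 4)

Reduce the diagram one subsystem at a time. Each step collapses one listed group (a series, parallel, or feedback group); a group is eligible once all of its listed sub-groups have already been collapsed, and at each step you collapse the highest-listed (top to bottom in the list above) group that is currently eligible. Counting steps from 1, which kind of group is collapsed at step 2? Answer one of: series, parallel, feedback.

1. add P1, P2, P3, P4, P5 (parallel)
2. feedback reduction of P6, P7
3. feedback reduction of [P6/(1+P6*P7)], P8
4. multiply (P1+P2+P3+P4+P5), [[P6/(1+P6*P7)]/(1+[P6/(1+P6*P7)]*P8)] (series)
Step 2 collapses a feedback group.

Answer: feedback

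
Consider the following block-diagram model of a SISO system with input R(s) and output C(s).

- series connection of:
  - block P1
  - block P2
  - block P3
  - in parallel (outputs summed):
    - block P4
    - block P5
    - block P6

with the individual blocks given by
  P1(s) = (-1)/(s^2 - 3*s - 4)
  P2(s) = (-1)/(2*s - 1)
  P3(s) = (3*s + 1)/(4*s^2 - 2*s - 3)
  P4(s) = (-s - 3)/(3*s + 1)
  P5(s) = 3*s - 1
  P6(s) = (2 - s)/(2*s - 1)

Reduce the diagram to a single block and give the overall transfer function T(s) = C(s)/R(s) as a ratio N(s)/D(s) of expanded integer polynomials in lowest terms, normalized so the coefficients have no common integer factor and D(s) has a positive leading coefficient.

Reducing step by step:

Step 1: combine P4, P5, P6 in parallel, giving (18*s^3 - 14*s^2 - 2*s + 6)/(6*s^2 - s - 1)
Step 2: cascade P1, P2, P3, (P4+P5+P6) - this is the overall T(s), already in the required normalized form

Answer: (18*s^3 - 14*s^2 - 2*s + 6)/(16*s^6 - 72*s^5 + 8*s^4 + 106*s^3 - 33*s^2 - 31*s + 12)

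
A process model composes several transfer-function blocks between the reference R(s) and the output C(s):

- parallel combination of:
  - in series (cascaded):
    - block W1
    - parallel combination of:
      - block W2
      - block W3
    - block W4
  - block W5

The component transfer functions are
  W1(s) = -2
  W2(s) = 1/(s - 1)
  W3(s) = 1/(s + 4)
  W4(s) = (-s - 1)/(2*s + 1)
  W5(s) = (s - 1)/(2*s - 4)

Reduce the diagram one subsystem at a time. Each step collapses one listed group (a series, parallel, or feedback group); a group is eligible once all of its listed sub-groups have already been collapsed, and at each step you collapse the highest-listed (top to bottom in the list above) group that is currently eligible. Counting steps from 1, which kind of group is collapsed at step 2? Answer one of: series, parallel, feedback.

The answer is series.

Reasoning:
Step 1: combine W2, W3 in parallel
Step 2: series reduction of W1, (W2+W3), W4
Step 3: parallel reduction of (W1*(W2+W3)*W4), W5
The group at step 2 is a series group.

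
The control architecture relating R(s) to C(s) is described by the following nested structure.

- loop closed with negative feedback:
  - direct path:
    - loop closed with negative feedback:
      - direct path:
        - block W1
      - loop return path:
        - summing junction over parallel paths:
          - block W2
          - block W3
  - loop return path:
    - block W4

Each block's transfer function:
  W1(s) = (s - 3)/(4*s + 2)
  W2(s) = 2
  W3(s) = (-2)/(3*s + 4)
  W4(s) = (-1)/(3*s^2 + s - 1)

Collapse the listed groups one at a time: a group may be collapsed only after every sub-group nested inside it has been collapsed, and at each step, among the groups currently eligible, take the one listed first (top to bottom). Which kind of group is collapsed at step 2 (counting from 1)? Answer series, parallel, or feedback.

(1) add W2, W3 (parallel)
(2) apply the feedback formula to W1, (W2+W3)
(3) collapse the loop ([W1/(1+W1*(W2+W3))] forward, W4 return)
The group at step 2 is a feedback group.

Answer: feedback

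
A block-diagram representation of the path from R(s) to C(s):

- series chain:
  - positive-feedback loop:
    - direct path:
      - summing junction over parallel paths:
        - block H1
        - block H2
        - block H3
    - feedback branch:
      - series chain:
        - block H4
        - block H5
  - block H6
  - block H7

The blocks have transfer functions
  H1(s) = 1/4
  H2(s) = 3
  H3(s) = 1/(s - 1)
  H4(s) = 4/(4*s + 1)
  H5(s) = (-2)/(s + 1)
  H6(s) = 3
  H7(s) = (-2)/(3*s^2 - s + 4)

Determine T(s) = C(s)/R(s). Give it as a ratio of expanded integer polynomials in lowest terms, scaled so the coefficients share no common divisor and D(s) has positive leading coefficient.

First reduce the diagram to T(s).

[1] combine H1, H2, H3 in parallel = (13*s - 9)/(4*s - 4)
[2] series reduction of H4, H5 = (-8)/(4*s^2 + 5*s + 1)
[3] feedback reduction of (H1+H2+H3), (H4*H5) = (52*s^3 + 29*s^2 - 32*s - 9)/(16*s^3 + 4*s^2 + 88*s - 76)
[4] reduce the series chain [(H1+H2+H3)/(1-(H1+H2+H3)*(H4*H5))], H6, H7 - this is the overall T(s), already in the required normalized form

Answer: (-156*s^3 - 87*s^2 + 96*s + 27)/(24*s^5 - 2*s^4 + 162*s^3 - 150*s^2 + 214*s - 152)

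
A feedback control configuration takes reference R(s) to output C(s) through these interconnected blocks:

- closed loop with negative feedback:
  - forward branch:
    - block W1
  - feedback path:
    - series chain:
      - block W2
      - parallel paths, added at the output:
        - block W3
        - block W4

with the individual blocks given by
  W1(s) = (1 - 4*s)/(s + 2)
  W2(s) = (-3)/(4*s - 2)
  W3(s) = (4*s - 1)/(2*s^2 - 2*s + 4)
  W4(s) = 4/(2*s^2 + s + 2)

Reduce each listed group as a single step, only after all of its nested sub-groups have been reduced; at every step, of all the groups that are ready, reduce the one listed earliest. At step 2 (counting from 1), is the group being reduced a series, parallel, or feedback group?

(1) combine W3, W4 in parallel
(2) multiply W2, (W3+W4) (series)
(3) reduce the feedback loop with forward W1 and return (W2*(W3+W4))
Step 2 collapses a series group.

Final answer: series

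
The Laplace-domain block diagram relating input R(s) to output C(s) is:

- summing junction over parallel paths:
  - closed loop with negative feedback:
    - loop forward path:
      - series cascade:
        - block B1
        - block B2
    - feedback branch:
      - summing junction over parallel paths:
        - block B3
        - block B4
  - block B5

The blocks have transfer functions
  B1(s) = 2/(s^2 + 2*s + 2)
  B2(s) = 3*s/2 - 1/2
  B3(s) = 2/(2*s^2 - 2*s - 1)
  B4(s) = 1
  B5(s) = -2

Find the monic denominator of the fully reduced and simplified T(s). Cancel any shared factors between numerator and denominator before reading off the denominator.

(1) combine B1, B2 in series -> (3*s - 1)/(s^2 + 2*s + 2)
(2) combine B3, B4 in parallel -> (2*s^2 - 2*s + 1)/(2*s^2 - 2*s - 1)
(3) feedback reduction of (B1*B2), (B3+B4) -> (6*s^3 - 8*s^2 - s + 1)/(2*s^4 + 8*s^3 - 9*s^2 - s - 3)
(4) sum the parallel branches [(B1*B2)/(1+(B1*B2)*(B3+B4))], B5 -> (-4*s^4 - 10*s^3 + 10*s^2 + s + 7)/(2*s^4 + 8*s^3 - 9*s^2 - s - 3)
No further cancellation is possible in the step-4 result, so that is T(s). Its denominator becomes monic after dividing by the leading coefficient 2.

Final answer: s^4 + 4*s^3 - 9*s^2/2 - s/2 - 3/2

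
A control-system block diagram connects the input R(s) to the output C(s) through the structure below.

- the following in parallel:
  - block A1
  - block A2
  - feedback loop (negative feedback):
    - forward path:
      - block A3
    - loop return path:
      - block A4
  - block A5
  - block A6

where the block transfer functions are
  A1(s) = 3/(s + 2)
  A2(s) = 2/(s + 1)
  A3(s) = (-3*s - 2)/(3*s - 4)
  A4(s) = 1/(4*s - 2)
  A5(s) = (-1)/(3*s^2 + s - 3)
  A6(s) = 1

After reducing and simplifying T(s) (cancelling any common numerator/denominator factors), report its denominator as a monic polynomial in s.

First reduce the diagram to T(s).

Step 1. collapse the loop (A3 forward, A4 return), giving (-12*s^2 - 2*s + 4)/(12*s^2 - 25*s + 6)
Step 2. reduce the parallel group A1, A2, [A3/(1+A3*A4)], A5, A6, giving (99*s^5 - 315*s^4 - 729*s^3 + 398*s^2 + 601*s - 198)/(36*s^6 + 45*s^5 - 160*s^4 - 174*s^3 + 139*s^2 + 108*s - 36)
T(s) is the step-2 result (common factors already cancelled). Leading coefficient of the denominator: 36. Divide through by 36 for the monic polynomial.

Answer: s^6 + 5*s^5/4 - 40*s^4/9 - 29*s^3/6 + 139*s^2/36 + 3*s - 1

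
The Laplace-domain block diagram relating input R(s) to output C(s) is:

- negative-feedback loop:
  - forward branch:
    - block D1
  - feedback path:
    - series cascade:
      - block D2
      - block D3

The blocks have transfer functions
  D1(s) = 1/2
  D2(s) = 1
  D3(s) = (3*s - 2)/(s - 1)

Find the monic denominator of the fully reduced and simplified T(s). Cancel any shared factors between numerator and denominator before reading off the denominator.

Step 1 - multiply D2, D3 (series) -> (3*s - 2)/(s - 1)
Step 2 - collapse the loop (D1 forward, (D2*D3) return) -> (s - 1)/(5*s - 4)
The result of step 2 is T(s) in lowest terms. Its denominator has leading coefficient 5; dividing the denominator through by 5 makes it monic.

Answer: s - 4/5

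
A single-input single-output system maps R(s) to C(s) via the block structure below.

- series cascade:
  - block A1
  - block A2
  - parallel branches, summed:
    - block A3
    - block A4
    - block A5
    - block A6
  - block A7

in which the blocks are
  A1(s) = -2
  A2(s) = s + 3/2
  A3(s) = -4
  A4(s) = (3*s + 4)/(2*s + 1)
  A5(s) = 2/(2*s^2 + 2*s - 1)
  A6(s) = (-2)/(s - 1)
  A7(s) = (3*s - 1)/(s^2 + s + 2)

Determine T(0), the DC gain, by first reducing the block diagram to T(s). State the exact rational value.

Step 1. parallel reduction of A3, A4, A5, A6 -> (-10*s^4 - 8*s^3 + 7*s^2 - 7*s)/(4*s^4 + 2*s^3 - 6*s^2 - s + 1)
Step 2. reduce the series chain A1, A2, (A3+A4+A5+A6), A7 -> (60*s^6 + 118*s^5 - 16*s^4 - 31*s^3 + 70*s^2 - 21*s)/(4*s^6 + 6*s^5 + 4*s^4 - 3*s^3 - 12*s^2 - s + 2)
Evaluating the step-2 result (the overall T(s)) at s = 0 gives T(0) = 0/2 = 0.

Hence the answer: 0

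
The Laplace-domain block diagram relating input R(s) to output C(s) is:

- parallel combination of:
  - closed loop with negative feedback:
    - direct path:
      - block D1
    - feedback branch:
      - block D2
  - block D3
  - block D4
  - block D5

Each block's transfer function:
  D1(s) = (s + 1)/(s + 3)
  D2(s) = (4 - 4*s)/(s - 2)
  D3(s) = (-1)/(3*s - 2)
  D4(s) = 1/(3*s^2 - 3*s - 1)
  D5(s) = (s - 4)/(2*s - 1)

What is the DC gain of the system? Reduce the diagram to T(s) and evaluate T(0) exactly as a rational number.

[1] apply the feedback formula to D1, D2, giving (-s^2 + s + 2)/(3*s^2 - s + 2)
[2] combine [D1/(1+D1*D2)], D3, D4, D5 in parallel, giving (9*s^6 - 123*s^5 + 285*s^4 - 304*s^3 + 198*s^2 - 29*s - 18)/(54*s^6 - 135*s^5 + 138*s^4 - 96*s^3 + 35*s^2 + 4*s - 4)
DC gain: substitute s = 0 into T(s) from step 2: T(0) = -18/(-4) = 9/2.

Hence the answer: 9/2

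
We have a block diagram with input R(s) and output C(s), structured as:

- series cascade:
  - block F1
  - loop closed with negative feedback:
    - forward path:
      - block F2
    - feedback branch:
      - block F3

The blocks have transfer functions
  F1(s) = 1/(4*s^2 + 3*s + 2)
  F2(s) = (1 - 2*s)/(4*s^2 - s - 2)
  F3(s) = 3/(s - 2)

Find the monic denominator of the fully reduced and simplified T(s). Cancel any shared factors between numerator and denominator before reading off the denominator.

Step 1. reduce the feedback loop with forward F2 and return F3 = (-2*s^2 + 5*s - 2)/(4*s^3 - 9*s^2 - 6*s + 7)
Step 2. reduce the series chain F1, [F2/(1+F2*F3)] = (-2*s^2 + 5*s - 2)/(16*s^5 - 24*s^4 - 43*s^3 - 8*s^2 + 9*s + 14)
T(s) is the step-2 result (common factors already cancelled). Leading coefficient of the denominator: 16. Divide through by 16 for the monic polynomial.

Answer: s^5 - 3*s^4/2 - 43*s^3/16 - s^2/2 + 9*s/16 + 7/8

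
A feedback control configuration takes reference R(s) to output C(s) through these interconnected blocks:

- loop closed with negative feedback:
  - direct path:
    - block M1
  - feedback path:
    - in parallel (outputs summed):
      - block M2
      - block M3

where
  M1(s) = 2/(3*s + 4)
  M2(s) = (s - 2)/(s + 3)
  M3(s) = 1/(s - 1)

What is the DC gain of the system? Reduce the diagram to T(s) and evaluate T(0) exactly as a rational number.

Step 1. combine M2, M3 in parallel -> (s^2 - 2*s + 5)/(s^2 + 2*s - 3)
Step 2. feedback reduction of M1, (M2+M3) -> (2*s^2 + 4*s - 6)/(3*s^3 + 12*s^2 - 5*s - 2)
That last expression is T(s); at s = 0 only the constant terms survive, so T(0) = -6/(-2) = 3.

Therefore the answer is 3.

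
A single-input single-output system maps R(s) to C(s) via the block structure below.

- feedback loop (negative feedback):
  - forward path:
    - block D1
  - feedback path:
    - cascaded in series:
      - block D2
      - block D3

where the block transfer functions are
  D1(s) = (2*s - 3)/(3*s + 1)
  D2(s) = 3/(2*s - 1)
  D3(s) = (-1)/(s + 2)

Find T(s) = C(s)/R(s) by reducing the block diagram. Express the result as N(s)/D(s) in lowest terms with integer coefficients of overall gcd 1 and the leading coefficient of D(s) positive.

1. combine D2, D3 in series -> (-3)/(2*s^2 + 3*s - 2)
2. feedback reduction of D1, (D2*D3): this yields T(s), and no further normalization is needed

Final answer: (4*s^3 - 13*s + 6)/(6*s^3 + 11*s^2 - 9*s + 7)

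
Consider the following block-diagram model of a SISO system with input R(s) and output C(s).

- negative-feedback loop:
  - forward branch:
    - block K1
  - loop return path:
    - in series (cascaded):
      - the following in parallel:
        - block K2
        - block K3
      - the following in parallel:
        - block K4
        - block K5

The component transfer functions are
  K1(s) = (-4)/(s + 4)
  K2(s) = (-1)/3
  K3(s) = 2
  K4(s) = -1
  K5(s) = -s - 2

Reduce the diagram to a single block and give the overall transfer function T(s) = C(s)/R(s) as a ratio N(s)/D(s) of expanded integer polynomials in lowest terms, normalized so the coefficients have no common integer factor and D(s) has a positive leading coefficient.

Reducing step by step:

Step 1 - add K2, K3 (parallel): 5/3
Step 2 - add K4, K5 (parallel): -s - 3
Step 3 - cascade (K2+K3), (K4+K5): -5*s/3 - 5
Step 4 - reduce the feedback loop with forward K1 and return ((K2+K3)*(K4+K5)); the result is T(s) itself (integer coefficients, no common factor, positive leading denominator coefficient)

Answer: (-12)/(23*s + 72)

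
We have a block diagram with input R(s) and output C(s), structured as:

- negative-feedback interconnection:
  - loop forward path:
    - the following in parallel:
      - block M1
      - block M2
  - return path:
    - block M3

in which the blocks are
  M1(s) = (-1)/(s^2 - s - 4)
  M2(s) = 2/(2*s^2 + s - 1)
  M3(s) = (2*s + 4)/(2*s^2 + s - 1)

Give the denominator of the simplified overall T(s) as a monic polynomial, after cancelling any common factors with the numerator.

Step 1 - sum the parallel branches M1, M2, giving (-3*s - 7)/(2*s^4 - s^3 - 10*s^2 - 3*s + 4)
Step 2 - apply the feedback formula to (M1+M2), M3, giving (-6*s^3 - 17*s^2 - 4*s + 7)/(4*s^6 - 23*s^4 - 15*s^3 + 9*s^2 - 19*s - 32)
The result of step 2 is T(s) in lowest terms. Its denominator has leading coefficient 4; dividing the denominator through by 4 makes it monic.

Hence the answer: s^6 - 23*s^4/4 - 15*s^3/4 + 9*s^2/4 - 19*s/4 - 8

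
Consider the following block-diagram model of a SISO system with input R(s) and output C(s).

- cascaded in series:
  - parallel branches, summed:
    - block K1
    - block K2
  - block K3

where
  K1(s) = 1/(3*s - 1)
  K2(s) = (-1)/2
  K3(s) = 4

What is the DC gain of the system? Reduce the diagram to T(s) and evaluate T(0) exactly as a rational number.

The answer is -6.

Reasoning:
Step 1 - parallel reduction of K1, K2, giving (3 - 3*s)/(6*s - 2)
Step 2 - reduce the series chain (K1+K2), K3, giving (6 - 6*s)/(3*s - 1)
Evaluating the step-2 result (the overall T(s)) at s = 0 gives T(0) = 6/(-1) = -6.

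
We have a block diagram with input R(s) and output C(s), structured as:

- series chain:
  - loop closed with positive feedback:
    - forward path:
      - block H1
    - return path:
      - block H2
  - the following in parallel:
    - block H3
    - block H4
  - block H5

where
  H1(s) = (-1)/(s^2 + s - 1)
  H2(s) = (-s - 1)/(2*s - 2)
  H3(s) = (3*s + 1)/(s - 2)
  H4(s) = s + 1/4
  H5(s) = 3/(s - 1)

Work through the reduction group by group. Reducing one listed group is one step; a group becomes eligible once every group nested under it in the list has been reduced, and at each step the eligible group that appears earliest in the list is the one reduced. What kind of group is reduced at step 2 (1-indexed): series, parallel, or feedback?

1. reduce the feedback loop with forward H1 and return H2
2. sum the parallel branches H3, H4
3. cascade [H1/(1-H1*H2)], (H3+H4), H5
The group at step 2 is a parallel group.

Therefore the answer is parallel.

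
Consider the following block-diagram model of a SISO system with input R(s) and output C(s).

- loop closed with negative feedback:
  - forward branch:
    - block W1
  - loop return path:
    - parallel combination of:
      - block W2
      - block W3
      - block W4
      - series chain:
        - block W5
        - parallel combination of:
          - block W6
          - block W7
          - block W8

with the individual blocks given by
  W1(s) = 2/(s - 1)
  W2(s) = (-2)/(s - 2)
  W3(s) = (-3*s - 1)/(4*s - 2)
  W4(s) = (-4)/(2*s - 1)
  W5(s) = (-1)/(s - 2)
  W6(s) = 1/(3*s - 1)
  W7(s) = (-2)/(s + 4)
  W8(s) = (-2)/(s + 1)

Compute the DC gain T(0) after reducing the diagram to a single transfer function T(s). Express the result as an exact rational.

The answer is 4/13.

Reasoning:
Step 1: add W6, W7, W8 (parallel): (-11*s^2 - 21*s + 14)/(3*s^3 + 14*s^2 + 7*s - 4)
Step 2: series reduction of W5, (W6+W7+W8): (11*s^2 + 21*s - 14)/(3*s^4 + 8*s^3 - 21*s^2 - 18*s + 8)
Step 3: parallel reduction of W2, W3, W4, (W5*(W6+W7+W8)): (-9*s^5 - 75*s^4 - 65*s^3 + 305*s^2 + 100*s - 60)/(12*s^5 + 26*s^4 - 100*s^3 - 30*s^2 + 68*s - 16)
Step 4: reduce the feedback loop with forward W1 and return (W2+W3+W4+(W5*(W6+W7+W8))): (6*s^5 + 13*s^4 - 50*s^3 - 15*s^2 + 34*s - 8)/(3*s^6 - s^5 - 69*s^4 - 15*s^3 + 177*s^2 + 29*s - 26)
Evaluating the step-4 result (the overall T(s)) at s = 0 gives T(0) = -8/(-26) = 4/13.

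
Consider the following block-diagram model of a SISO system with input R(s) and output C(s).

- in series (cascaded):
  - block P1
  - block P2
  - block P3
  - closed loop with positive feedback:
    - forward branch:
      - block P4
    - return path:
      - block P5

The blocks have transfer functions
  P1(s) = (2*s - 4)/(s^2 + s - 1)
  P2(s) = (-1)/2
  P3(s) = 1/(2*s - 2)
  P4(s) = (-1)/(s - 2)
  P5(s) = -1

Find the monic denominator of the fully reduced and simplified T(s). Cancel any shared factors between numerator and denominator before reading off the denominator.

Step 1 - reduce the feedback loop with forward P4 and return P5 gives (-1)/(s - 3)
Step 2 - series reduction of P1, P2, P3, [P4/(1-P4*P5)] gives (s - 2)/(2*s^4 - 6*s^3 - 4*s^2 + 14*s - 6)
The result of step 2 is T(s) in lowest terms. Its denominator has leading coefficient 2; dividing the denominator through by 2 makes it monic.

Hence the answer: s^4 - 3*s^3 - 2*s^2 + 7*s - 3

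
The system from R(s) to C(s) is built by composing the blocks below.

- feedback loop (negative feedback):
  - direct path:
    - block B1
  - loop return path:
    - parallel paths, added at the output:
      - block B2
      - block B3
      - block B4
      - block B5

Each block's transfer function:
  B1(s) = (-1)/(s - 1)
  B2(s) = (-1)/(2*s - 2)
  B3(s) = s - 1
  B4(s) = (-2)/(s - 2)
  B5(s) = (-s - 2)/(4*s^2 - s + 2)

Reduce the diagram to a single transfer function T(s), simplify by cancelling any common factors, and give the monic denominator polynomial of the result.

Step 1 - combine B2, B3, B4, B5 in parallel: (8*s^5 - 34*s^4 + 30*s^3 - 11*s^2 + 16*s - 4)/(8*s^4 - 26*s^3 + 26*s^2 - 16*s + 8)
Step 2 - collapse the loop (B1 forward, (B2+B3+B4+B5) return): (-8*s^4 + 26*s^3 - 26*s^2 + 16*s - 8)/(22*s^3 - 31*s^2 + 8*s - 4)
That last expression is T(s), already simplified. Scaling its denominator by 1/22 (the reciprocal of the leading coefficient) yields the monic denominator.

Answer: s^3 - 31*s^2/22 + 4*s/11 - 2/11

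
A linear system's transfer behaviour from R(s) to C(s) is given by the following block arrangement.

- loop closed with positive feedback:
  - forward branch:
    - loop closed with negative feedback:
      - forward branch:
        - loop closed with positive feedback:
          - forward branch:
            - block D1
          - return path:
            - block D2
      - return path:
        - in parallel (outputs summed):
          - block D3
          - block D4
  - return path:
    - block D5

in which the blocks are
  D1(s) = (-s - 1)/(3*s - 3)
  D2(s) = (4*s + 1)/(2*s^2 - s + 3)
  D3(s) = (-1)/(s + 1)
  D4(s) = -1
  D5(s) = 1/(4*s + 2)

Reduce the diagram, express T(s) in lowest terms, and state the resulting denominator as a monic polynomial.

Step 1: apply the feedback formula to D1, D2, giving (-2*s^3 - s^2 - 2*s - 3)/(6*s^3 - 5*s^2 + 17*s - 8)
Step 2: reduce the parallel group D3, D4, giving (-s - 2)/(s + 1)
Step 3: apply the feedback formula to [D1/(1-D1*D2)], (D3+D4), giving (-2*s^3 - s^2 - 2*s - 3)/(8*s^3 - 2*s^2 + 18*s - 2)
Step 4: apply the feedback formula to [[D1/(1-D1*D2)]/(1+[D1/(1-D1*D2)]*(D3+D4))], D5, giving (-8*s^4 - 8*s^3 - 10*s^2 - 16*s - 6)/(32*s^4 + 10*s^3 + 69*s^2 + 30*s - 1)
The result of step 4 is T(s) in lowest terms. Its denominator has leading coefficient 32; dividing the denominator through by 32 makes it monic.

Therefore the answer is s^4 + 5*s^3/16 + 69*s^2/32 + 15*s/16 - 1/32.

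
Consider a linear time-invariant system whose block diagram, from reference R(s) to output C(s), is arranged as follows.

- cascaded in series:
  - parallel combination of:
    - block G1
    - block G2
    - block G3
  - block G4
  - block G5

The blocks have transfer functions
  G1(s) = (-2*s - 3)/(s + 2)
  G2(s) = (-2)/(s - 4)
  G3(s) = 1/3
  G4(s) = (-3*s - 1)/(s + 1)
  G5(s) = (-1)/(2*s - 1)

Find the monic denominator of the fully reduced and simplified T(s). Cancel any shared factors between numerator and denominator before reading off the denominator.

Step 1. reduce the parallel group G1, G2, G3: (-5*s^2 + 7*s + 16)/(3*s^2 - 6*s - 24)
Step 2. series reduction of (G1+G2+G3), G4, G5: (-15*s^3 + 16*s^2 + 55*s + 16)/(6*s^4 - 9*s^3 - 57*s^2 - 18*s + 24)
That last expression is T(s), already simplified. Scaling its denominator by 1/6 (the reciprocal of the leading coefficient) yields the monic denominator.

Hence the answer: s^4 - 3*s^3/2 - 19*s^2/2 - 3*s + 4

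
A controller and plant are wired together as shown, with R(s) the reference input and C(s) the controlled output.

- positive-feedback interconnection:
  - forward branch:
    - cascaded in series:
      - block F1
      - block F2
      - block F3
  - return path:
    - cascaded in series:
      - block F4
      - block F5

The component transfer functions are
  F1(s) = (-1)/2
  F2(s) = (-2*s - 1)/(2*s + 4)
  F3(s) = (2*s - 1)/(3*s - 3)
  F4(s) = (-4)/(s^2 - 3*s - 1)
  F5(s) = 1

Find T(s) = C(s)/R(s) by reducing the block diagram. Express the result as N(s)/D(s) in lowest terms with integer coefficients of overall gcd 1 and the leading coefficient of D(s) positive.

Reducing step by step:

Step 1: cascade F1, F2, F3, giving (4*s^2 - 1)/(12*s^2 + 12*s - 24)
Step 2: cascade F4, F5, giving (-4)/(s^2 - 3*s - 1)
Step 3: feedback reduction of (F1*F2*F3), (F4*F5), which is the overall transfer function T(s) = C(s)/R(s) in lowest terms

Answer: (4*s^4 - 12*s^3 - 5*s^2 + 3*s + 1)/(12*s^4 - 24*s^3 - 56*s^2 + 60*s + 20)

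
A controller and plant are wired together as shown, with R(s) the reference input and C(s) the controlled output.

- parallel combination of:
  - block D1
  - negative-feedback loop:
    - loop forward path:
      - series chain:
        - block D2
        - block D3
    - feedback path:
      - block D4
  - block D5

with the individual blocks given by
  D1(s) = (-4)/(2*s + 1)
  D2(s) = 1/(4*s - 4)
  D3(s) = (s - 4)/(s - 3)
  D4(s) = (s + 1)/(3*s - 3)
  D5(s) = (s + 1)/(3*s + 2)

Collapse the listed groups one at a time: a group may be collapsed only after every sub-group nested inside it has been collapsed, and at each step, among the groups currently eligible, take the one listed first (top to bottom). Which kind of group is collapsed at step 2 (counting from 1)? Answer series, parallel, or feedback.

1. cascade D2, D3
2. feedback reduction of (D2*D3), D4
3. combine D1, [(D2*D3)/(1+(D2*D3)*D4)], D5 in parallel
At step 2 the group reduced is feedback.

Answer: feedback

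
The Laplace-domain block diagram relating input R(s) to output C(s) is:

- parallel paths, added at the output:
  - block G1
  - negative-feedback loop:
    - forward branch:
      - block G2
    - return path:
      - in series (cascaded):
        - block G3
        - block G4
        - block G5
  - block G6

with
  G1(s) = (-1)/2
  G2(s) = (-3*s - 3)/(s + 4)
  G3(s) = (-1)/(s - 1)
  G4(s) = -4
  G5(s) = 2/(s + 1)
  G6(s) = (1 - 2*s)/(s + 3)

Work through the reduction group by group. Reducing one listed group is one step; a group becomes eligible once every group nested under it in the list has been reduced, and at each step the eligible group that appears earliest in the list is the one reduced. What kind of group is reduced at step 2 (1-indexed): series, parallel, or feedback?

Step 1 - reduce the series chain G3, G4, G5
Step 2 - close the feedback loop around G2, (G3*G4*G5)
Step 3 - add G1, [G2/(1+G2*(G3*G4*G5))], G6 (parallel)
Step 2 collapses a feedback group.

Final answer: feedback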